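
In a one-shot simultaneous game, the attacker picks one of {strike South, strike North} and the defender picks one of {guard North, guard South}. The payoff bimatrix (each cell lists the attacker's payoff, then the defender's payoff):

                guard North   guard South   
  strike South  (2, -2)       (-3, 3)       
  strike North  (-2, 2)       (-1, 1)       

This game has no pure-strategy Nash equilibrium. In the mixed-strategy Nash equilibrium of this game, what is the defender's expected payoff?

For the defender to be willing to mix, the defender must be indifferent between guard North and guard South, which pins down the attacker's mix.
  the defender's payoff from guard North: p·(-2) + (1−p)·2 = -4p + 2
  the defender's payoff from guard South: p·3 + (1−p)·1 = 2p + 1
  -4p + 2 = 2p + 1  ⇒  -6p = -1  ⇒  p = 1/6.
At equilibrium the defender is indifferent across columns, so the defender's payoff equals the payoff from guard North: (1/6)·(-2) + (5/6)·2 = 4/3.

4/3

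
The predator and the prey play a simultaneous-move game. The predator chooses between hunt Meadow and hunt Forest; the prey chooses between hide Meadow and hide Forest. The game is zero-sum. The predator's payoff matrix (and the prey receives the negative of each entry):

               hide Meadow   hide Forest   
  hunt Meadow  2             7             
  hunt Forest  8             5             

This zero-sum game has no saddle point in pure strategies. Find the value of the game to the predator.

The predator's indifference between hunt Meadow and hunt Forest determines the prey's mixing probability q:
  the predator's payoff to hunt Meadow: q·2 + (1−q)·7 = -5q + 7
  the predator's payoff to hunt Forest: q·8 + (1−q)·5 = 3q + 5
  -5q + 7 = 3q + 5  ⇒  -8q = -2  ⇒  q = 1/4.
The value is the predator's expected payoff against this mix (using hunt Meadow): (1/4)·2 + (3/4)·7 = 23/4.

v = 23/4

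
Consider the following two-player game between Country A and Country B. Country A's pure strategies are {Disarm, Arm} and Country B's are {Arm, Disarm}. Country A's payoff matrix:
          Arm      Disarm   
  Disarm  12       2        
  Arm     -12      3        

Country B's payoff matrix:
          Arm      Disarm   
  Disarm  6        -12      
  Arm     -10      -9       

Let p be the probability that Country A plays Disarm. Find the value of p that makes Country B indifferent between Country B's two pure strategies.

p = 1/19

Set Country B's expected payoff from Arm equal to that from Disarm:
  Country B's payoff from Arm: p·6 + (1−p)·(-10) = 16p - 10
  Country B's payoff from Disarm: p·(-12) + (1−p)·(-9) = -3p - 9
  16p - 10 = -3p - 9  ⇒  19p = 1  ⇒  p = 1/19.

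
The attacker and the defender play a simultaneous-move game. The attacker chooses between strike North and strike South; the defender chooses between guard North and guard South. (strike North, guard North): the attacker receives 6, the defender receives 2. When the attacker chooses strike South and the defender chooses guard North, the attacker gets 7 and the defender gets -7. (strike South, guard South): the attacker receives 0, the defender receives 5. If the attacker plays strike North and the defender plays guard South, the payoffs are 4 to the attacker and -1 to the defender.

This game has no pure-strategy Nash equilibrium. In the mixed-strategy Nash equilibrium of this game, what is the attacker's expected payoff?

28/5

For the attacker to be willing to mix, the attacker must be indifferent between strike North and strike South, which pins down the defender's mix.
  the attacker's expected payoff from strike North: q·6 + (1−q)·4 = 2q + 4
  the attacker's expected payoff from strike South: q·7 + (1−q)·0 = 7q
  2q + 4 = 7q  ⇒  -5q = -4  ⇒  q = 4/5.
At equilibrium the attacker is indifferent across rows, so the attacker's payoff equals the payoff from strike North: (4/5)·6 + (1/5)·4 = 28/5.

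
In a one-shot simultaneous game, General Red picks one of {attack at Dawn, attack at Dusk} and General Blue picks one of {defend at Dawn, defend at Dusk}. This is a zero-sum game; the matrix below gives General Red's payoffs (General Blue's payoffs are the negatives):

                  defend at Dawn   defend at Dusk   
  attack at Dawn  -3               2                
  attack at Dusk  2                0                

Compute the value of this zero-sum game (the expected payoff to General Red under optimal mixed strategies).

Set General Red's expected payoff from attack at Dawn equal to that from attack at Dusk:
  General Red's payoff from attack at Dawn: q·(-3) + (1−q)·2 = -5q + 2
  General Red's payoff from attack at Dusk: q·2 + (1−q)·0 = 2q
  -5q + 2 = 2q  ⇒  -7q = -2  ⇒  q = 2/7.
The value is General Red's expected payoff against this mix (using attack at Dawn): (2/7)·(-3) + (5/7)·2 = 4/7.

v = 4/7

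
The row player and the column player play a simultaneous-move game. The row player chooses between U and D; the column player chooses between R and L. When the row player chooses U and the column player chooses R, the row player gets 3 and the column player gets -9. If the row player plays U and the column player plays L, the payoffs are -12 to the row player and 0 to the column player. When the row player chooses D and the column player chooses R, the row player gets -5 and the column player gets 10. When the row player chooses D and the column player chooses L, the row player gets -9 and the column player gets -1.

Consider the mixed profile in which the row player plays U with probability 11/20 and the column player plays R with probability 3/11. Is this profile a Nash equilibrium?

Check the column player's indifference given the row player's mix p = 11/20:
  payoff from R = -9/20; payoff from L = -9/20 — equal.
Check the row player's indifference given the column player's mix q = 3/11:
  payoff from U = -87/11; payoff from D = -87/11 — equal.
Both players are indifferent, so neither can profitably deviate.

Yes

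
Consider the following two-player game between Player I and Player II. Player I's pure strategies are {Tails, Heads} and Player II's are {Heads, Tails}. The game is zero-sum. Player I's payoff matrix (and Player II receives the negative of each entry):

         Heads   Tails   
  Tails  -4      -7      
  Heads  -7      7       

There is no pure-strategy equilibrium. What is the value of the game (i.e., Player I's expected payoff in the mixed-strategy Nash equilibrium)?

Player II's mix must leave Player I indifferent between Tails and Heads.
  Player I's payoff to Tails: q·(-4) + (1−q)·(-7) = 3q - 7
  Player I's payoff to Heads: q·(-7) + (1−q)·7 = -14q + 7
  3q - 7 = -14q + 7  ⇒  17q = 14  ⇒  q = 14/17.
The value is Player I's expected payoff against this mix (using Tails): (14/17)·(-4) + (3/17)·(-7) = -77/17.

v = -77/17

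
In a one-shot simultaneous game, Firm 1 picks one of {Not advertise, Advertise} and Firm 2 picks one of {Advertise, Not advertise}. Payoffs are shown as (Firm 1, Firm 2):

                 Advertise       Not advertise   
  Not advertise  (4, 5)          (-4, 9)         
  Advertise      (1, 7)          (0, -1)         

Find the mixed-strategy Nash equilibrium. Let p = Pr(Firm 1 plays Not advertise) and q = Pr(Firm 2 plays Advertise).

p = 2/3, q = 4/7

Set Firm 2's expected payoff from Advertise equal to that from Not advertise:
  Firm 2's payoff to Advertise: p·5 + (1−p)·7 = -2p + 7
  Firm 2's payoff to Not advertise: p·9 + (1−p)·(-1) = 10p - 1
  -2p + 7 = 10p - 1  ⇒  -12p = -8  ⇒  p = 2/3.
Firm 2's mix must leave Firm 1 indifferent between Not advertise and Advertise.
  Firm 1's payoff to Not advertise: q·4 + (1−q)·(-4) = 8q - 4
  Firm 1's payoff to Advertise: q·1 + (1−q)·0 = q
  8q - 4 = q  ⇒  7q = 4  ⇒  q = 4/7.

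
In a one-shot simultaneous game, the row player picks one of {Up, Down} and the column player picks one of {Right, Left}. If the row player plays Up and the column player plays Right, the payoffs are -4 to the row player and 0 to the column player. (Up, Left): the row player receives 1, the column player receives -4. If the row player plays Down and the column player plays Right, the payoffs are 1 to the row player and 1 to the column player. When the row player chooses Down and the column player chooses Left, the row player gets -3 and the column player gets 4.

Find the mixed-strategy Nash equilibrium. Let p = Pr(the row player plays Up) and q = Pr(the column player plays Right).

In a mixed equilibrium the column player is indifferent between Right and Left; this condition fixes p.
  the column player's payoff to Right: p·0 + (1−p)·1 = -p + 1
  the column player's payoff to Left: p·(-4) + (1−p)·4 = -8p + 4
  -p + 1 = -8p + 4  ⇒  7p = 3  ⇒  p = 3/7.
In a mixed equilibrium the row player is indifferent between Up and Down; this condition fixes q.
  the row player's payoff to Up: q·(-4) + (1−q)·1 = -5q + 1
  the row player's payoff to Down: q·1 + (1−q)·(-3) = 4q - 3
  -5q + 1 = 4q - 3  ⇒  -9q = -4  ⇒  q = 4/9.

p = 3/7, q = 4/9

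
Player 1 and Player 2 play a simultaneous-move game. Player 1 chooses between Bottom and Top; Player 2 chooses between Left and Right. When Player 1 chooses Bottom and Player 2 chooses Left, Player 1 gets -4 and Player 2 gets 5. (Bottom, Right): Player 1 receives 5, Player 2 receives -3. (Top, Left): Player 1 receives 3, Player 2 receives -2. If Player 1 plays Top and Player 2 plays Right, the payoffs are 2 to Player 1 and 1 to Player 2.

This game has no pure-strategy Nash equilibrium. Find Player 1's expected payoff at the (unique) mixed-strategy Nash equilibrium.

Player 1's indifference between Bottom and Top determines Player 2's mixing probability q:
  Player 1's payoff to Bottom: q·(-4) + (1−q)·5 = -9q + 5
  Player 1's payoff to Top: q·3 + (1−q)·2 = q + 2
  -9q + 5 = q + 2  ⇒  -10q = -3  ⇒  q = 3/10.
At equilibrium Player 1 is indifferent across rows, so Player 1's payoff equals the payoff from Bottom: (3/10)·(-4) + (7/10)·5 = 23/10.

23/10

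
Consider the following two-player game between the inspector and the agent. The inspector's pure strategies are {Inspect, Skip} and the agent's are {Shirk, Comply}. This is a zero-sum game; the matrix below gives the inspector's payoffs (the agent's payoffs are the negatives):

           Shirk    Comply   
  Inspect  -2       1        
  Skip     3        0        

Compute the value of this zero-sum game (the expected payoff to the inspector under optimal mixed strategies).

v = 1/2

The agent's mix must leave the inspector indifferent between Inspect and Skip.
  the inspector's payoff from Inspect: q·(-2) + (1−q)·1 = -3q + 1
  the inspector's payoff from Skip: q·3 + (1−q)·0 = 3q
  -3q + 1 = 3q  ⇒  -6q = -1  ⇒  q = 1/6.
The value is the inspector's expected payoff against this mix (using Inspect): (1/6)·(-2) + (5/6)·1 = 1/2.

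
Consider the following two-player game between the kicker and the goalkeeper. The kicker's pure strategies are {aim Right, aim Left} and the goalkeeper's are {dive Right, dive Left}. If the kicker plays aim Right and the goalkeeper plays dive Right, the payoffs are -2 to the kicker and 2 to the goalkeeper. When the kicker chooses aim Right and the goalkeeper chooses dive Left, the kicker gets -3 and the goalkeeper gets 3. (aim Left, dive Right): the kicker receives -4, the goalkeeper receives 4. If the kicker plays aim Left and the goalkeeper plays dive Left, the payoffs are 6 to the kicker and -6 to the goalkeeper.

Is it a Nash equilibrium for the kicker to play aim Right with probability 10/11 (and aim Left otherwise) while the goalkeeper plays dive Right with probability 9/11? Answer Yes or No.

Check the goalkeeper's indifference given the kicker's mix p = 10/11:
  payoff from dive Right = 24/11; payoff from dive Left = 24/11 — equal.
Check the kicker's indifference given the goalkeeper's mix q = 9/11:
  payoff from aim Right = -24/11; payoff from aim Left = -24/11 — equal.
Both players are indifferent, so neither can profitably deviate.

Yes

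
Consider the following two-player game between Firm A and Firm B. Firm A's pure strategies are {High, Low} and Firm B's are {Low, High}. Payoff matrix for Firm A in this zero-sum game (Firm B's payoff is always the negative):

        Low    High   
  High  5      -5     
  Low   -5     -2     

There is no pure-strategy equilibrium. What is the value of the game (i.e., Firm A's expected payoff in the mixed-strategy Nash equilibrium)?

v = -35/13

For Firm A to be willing to mix, Firm A must be indifferent between High and Low, which pins down Firm B's mix.
  Firm A's expected payoff from High: q·5 + (1−q)·(-5) = 10q - 5
  Firm A's expected payoff from Low: q·(-5) + (1−q)·(-2) = -3q - 2
  10q - 5 = -3q - 2  ⇒  13q = 3  ⇒  q = 3/13.
The value is Firm A's expected payoff against this mix (using High): (3/13)·5 + (10/13)·(-5) = -35/13.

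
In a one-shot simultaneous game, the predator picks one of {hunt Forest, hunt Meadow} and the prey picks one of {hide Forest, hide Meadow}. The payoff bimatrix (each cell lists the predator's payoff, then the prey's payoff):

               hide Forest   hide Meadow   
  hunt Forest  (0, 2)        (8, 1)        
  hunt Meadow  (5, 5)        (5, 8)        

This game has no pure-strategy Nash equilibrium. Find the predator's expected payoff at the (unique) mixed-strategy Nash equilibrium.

For the predator to be willing to mix, the predator must be indifferent between hunt Forest and hunt Meadow, which pins down the prey's mix.
  the predator's expected payoff from hunt Forest: q·0 + (1−q)·8 = -8q + 8
  the predator's expected payoff from hunt Meadow: q·5 + (1−q)·5 = 5
  -8q + 8 = 5  ⇒  -8q = -3  ⇒  q = 3/8.
At equilibrium the predator is indifferent across rows, so the predator's payoff equals the payoff from hunt Forest: (3/8)·0 + (5/8)·8 = 5.

5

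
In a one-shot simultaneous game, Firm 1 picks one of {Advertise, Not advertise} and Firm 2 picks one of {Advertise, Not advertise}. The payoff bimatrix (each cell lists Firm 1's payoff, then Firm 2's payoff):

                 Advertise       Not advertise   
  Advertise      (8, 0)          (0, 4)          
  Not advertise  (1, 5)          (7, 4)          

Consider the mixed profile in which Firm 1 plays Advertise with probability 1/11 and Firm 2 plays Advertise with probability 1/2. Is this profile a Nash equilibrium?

Given Firm 1's mix p = 1/11, Firm 2's payoff from Advertise is 50/11 but from Not advertise is 4. Firm 2 strictly prefers Advertise, so Firm 2 would not mix.
So the proposed profile is not a Nash equilibrium.

No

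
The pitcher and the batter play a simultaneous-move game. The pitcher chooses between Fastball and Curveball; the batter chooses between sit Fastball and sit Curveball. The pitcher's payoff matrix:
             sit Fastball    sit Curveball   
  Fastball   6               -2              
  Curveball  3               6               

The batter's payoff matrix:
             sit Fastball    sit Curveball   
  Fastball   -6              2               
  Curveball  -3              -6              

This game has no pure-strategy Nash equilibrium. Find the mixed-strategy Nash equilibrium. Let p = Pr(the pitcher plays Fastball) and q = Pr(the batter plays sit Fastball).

The batter's indifference between sit Fastball and sit Curveball determines the pitcher's mixing probability p:
  the batter's expected payoff from sit Fastball: p·(-6) + (1−p)·(-3) = -3p - 3
  the batter's expected payoff from sit Curveball: p·2 + (1−p)·(-6) = 8p - 6
  -3p - 3 = 8p - 6  ⇒  -11p = -3  ⇒  p = 3/11.
The batter's mix must leave the pitcher indifferent between Fastball and Curveball.
  the pitcher's payoff from Fastball: q·6 + (1−q)·(-2) = 8q - 2
  the pitcher's payoff from Curveball: q·3 + (1−q)·6 = -3q + 6
  8q - 2 = -3q + 6  ⇒  11q = 8  ⇒  q = 8/11.

p = 3/11, q = 8/11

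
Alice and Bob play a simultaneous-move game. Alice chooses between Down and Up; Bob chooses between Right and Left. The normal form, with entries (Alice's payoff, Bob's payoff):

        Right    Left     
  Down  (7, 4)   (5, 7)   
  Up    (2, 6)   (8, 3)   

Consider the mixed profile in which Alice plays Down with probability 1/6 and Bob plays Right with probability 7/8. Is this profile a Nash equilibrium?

Given Alice's mix p = 1/6, Bob's payoff from Right is 17/3 but from Left is 11/3. Bob strictly prefers Right, so Bob would not mix.
So the proposed profile is not a Nash equilibrium.

No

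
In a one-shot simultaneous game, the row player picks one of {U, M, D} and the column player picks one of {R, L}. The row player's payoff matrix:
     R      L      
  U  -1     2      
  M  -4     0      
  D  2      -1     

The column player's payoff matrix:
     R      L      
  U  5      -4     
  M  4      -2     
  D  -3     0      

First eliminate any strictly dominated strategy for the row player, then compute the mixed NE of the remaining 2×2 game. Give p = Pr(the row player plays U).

The row player's strategy M is strictly dominated by U: -1 > -4 and 2 > 0. Eliminate M.
The column player's indifference between R and L determines the row player's mixing probability p:
  the column player's payoff from R: p·5 + (1−p)·(-3) = 8p - 3
  the column player's payoff from L: p·(-4) + (1−p)·0 = -4p
  8p - 3 = -4p  ⇒  12p = 3  ⇒  p = 1/4.

p = 1/4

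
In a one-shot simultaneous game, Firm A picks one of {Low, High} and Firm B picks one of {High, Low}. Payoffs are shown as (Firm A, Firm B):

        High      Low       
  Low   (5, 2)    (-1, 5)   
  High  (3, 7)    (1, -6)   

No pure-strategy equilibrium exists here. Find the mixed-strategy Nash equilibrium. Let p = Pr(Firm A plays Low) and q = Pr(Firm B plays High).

p = 13/16, q = 1/2

For Firm B to be willing to mix, Firm B must be indifferent between High and Low, which pins down Firm A's mix.
  Firm B's payoff from High: p·2 + (1−p)·7 = -5p + 7
  Firm B's payoff from Low: p·5 + (1−p)·(-6) = 11p - 6
  -5p + 7 = 11p - 6  ⇒  -16p = -13  ⇒  p = 13/16.
In a mixed equilibrium Firm A is indifferent between Low and High; this condition fixes q.
  Firm A's payoff from Low: q·5 + (1−q)·(-1) = 6q - 1
  Firm A's payoff from High: q·3 + (1−q)·1 = 2q + 1
  6q - 1 = 2q + 1  ⇒  4q = 2  ⇒  q = 1/2.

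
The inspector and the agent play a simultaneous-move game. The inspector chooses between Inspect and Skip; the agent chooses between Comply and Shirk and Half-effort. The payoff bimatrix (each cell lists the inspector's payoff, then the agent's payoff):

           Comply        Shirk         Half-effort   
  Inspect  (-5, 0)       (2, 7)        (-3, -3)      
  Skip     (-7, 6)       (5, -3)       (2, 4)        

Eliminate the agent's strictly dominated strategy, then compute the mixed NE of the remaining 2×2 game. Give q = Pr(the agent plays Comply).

q = 3/5

The agent's strategy Half-effort is strictly dominated by Comply: 0 > -3 and 6 > 4. Eliminate Half-effort.
The inspector's indifference between Inspect and Skip determines the agent's mixing probability q:
  the inspector's expected payoff from Inspect: q·(-5) + (1−q)·2 = -7q + 2
  the inspector's expected payoff from Skip: q·(-7) + (1−q)·5 = -12q + 5
  -7q + 2 = -12q + 5  ⇒  5q = 3  ⇒  q = 3/5.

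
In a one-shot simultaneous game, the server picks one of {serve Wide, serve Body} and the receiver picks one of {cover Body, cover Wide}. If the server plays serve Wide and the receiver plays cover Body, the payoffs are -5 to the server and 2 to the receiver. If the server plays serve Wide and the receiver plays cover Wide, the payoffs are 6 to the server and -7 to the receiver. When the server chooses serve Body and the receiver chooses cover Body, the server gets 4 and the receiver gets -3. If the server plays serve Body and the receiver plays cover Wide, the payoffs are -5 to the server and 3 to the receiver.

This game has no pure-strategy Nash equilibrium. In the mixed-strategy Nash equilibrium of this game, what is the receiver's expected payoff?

For the receiver to be willing to mix, the receiver must be indifferent between cover Body and cover Wide, which pins down the server's mix.
  the receiver's expected payoff from cover Body: p·2 + (1−p)·(-3) = 5p - 3
  the receiver's expected payoff from cover Wide: p·(-7) + (1−p)·3 = -10p + 3
  5p - 3 = -10p + 3  ⇒  15p = 6  ⇒  p = 2/5.
At equilibrium the receiver is indifferent across columns, so the receiver's payoff equals the payoff from cover Body: (2/5)·2 + (3/5)·(-3) = -1.

-1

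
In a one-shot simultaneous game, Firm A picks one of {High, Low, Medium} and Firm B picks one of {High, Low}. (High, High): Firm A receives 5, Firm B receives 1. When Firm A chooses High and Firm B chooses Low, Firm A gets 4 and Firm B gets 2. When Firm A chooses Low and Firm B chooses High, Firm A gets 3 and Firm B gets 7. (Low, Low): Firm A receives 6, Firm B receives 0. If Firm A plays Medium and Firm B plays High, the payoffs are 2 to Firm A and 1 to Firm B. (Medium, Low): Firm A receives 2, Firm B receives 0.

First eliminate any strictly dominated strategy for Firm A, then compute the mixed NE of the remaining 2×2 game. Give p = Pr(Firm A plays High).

Firm A's strategy Medium is strictly dominated by High: 5 > 2 and 4 > 2. Eliminate Medium.
Firm A's mix must leave Firm B indifferent between High and Low.
  Firm B's payoff from High: p·1 + (1−p)·7 = -6p + 7
  Firm B's payoff from Low: p·2 + (1−p)·0 = 2p
  -6p + 7 = 2p  ⇒  -8p = -7  ⇒  p = 7/8.

p = 7/8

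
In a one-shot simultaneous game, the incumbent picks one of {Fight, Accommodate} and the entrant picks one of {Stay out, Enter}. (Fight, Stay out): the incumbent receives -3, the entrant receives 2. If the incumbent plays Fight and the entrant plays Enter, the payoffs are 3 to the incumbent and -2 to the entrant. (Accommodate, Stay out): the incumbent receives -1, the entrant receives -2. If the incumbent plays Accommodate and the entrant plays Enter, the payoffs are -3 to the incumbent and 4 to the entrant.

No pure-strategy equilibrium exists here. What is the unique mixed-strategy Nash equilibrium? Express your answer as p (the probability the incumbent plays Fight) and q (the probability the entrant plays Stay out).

In a mixed equilibrium the entrant is indifferent between Stay out and Enter; this condition fixes p.
  the entrant's expected payoff from Stay out: p·2 + (1−p)·(-2) = 4p - 2
  the entrant's expected payoff from Enter: p·(-2) + (1−p)·4 = -6p + 4
  4p - 2 = -6p + 4  ⇒  10p = 6  ⇒  p = 3/5.
The entrant's mix must leave the incumbent indifferent between Fight and Accommodate.
  the incumbent's payoff to Fight: q·(-3) + (1−q)·3 = -6q + 3
  the incumbent's payoff to Accommodate: q·(-1) + (1−q)·(-3) = 2q - 3
  -6q + 3 = 2q - 3  ⇒  -8q = -6  ⇒  q = 3/4.

p = 3/5, q = 3/4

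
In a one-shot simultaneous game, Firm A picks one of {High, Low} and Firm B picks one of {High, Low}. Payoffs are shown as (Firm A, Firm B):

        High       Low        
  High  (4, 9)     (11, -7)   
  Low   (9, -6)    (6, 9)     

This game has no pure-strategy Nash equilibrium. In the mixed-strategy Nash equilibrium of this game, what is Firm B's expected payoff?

In a mixed equilibrium Firm B is indifferent between High and Low; this condition fixes p.
  Firm B's expected payoff from High: p·9 + (1−p)·(-6) = 15p - 6
  Firm B's expected payoff from Low: p·(-7) + (1−p)·9 = -16p + 9
  15p - 6 = -16p + 9  ⇒  31p = 15  ⇒  p = 15/31.
At equilibrium Firm B is indifferent across columns, so Firm B's payoff equals the payoff from High: (15/31)·9 + (16/31)·(-6) = 39/31.

39/31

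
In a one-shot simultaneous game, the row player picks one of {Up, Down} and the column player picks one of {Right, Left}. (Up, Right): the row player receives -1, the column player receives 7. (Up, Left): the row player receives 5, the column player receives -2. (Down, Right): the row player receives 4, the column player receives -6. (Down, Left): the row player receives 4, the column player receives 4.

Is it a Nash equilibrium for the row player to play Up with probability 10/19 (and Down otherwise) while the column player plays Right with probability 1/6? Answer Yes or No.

Check the column player's indifference given the row player's mix p = 10/19:
  payoff from Right = 16/19; payoff from Left = 16/19 — equal.
Check the row player's indifference given the column player's mix q = 1/6:
  payoff from Up = 4; payoff from Down = 4 — equal.
Both players are indifferent, so neither can profitably deviate.

Yes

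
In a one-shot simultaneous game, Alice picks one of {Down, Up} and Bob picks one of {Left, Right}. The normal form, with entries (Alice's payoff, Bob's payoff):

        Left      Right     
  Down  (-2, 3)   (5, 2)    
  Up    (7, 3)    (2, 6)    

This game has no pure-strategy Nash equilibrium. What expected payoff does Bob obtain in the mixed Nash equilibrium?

3

For Bob to be willing to mix, Bob must be indifferent between Left and Right, which pins down Alice's mix.
  Bob's payoff from Left: p·3 + (1−p)·3 = 3
  Bob's payoff from Right: p·2 + (1−p)·6 = -4p + 6
  3 = -4p + 6  ⇒  4p = 3  ⇒  p = 3/4.
At equilibrium Bob is indifferent across columns, so Bob's payoff equals the payoff from Left: (3/4)·3 + (1/4)·3 = 3.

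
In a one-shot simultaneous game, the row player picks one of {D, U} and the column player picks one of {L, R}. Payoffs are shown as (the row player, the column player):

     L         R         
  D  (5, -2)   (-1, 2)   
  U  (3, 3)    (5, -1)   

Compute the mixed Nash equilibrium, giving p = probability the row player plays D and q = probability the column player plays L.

p = 1/2, q = 3/4

In a mixed equilibrium the column player is indifferent between L and R; this condition fixes p.
  the column player's expected payoff from L: p·(-2) + (1−p)·3 = -5p + 3
  the column player's expected payoff from R: p·2 + (1−p)·(-1) = 3p - 1
  -5p + 3 = 3p - 1  ⇒  -8p = -4  ⇒  p = 1/2.
The row player's indifference between D and U determines the column player's mixing probability q:
  the row player's expected payoff from D: q·5 + (1−q)·(-1) = 6q - 1
  the row player's expected payoff from U: q·3 + (1−q)·5 = -2q + 5
  6q - 1 = -2q + 5  ⇒  8q = 6  ⇒  q = 3/4.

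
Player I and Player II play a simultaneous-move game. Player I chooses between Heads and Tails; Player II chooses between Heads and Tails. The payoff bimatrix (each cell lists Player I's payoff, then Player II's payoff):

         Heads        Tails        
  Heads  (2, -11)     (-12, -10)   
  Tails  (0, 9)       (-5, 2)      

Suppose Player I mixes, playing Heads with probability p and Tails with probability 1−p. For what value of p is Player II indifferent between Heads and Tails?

p = 7/8

In a mixed equilibrium Player II is indifferent between Heads and Tails; this condition fixes p.
  Player II's expected payoff from Heads: p·(-11) + (1−p)·9 = -20p + 9
  Player II's expected payoff from Tails: p·(-10) + (1−p)·2 = -12p + 2
  -20p + 9 = -12p + 2  ⇒  -8p = -7  ⇒  p = 7/8.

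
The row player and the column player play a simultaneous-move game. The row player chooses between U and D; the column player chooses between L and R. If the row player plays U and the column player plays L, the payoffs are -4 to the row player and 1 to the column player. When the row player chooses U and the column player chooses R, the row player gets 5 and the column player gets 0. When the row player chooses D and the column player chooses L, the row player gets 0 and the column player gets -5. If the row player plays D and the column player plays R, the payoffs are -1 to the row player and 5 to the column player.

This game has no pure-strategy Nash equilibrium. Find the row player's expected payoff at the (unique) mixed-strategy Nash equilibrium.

-2/5

For the row player to be willing to mix, the row player must be indifferent between U and D, which pins down the column player's mix.
  the row player's expected payoff from U: q·(-4) + (1−q)·5 = -9q + 5
  the row player's expected payoff from D: q·0 + (1−q)·(-1) = q - 1
  -9q + 5 = q - 1  ⇒  -10q = -6  ⇒  q = 3/5.
At equilibrium the row player is indifferent across rows, so the row player's payoff equals the payoff from U: (3/5)·(-4) + (2/5)·5 = -2/5.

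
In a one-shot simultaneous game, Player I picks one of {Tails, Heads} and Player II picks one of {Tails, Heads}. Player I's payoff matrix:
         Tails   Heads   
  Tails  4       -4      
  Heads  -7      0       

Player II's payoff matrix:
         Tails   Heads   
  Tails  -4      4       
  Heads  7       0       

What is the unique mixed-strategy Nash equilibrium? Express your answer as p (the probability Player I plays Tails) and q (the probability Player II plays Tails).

p = 7/15, q = 4/15

Set Player II's expected payoff from Tails equal to that from Heads:
  Player II's payoff to Tails: p·(-4) + (1−p)·7 = -11p + 7
  Player II's payoff to Heads: p·4 + (1−p)·0 = 4p
  -11p + 7 = 4p  ⇒  -15p = -7  ⇒  p = 7/15.
Player II's mix must leave Player I indifferent between Tails and Heads.
  Player I's expected payoff from Tails: q·4 + (1−q)·(-4) = 8q - 4
  Player I's expected payoff from Heads: q·(-7) + (1−q)·0 = -7q
  8q - 4 = -7q  ⇒  15q = 4  ⇒  q = 4/15.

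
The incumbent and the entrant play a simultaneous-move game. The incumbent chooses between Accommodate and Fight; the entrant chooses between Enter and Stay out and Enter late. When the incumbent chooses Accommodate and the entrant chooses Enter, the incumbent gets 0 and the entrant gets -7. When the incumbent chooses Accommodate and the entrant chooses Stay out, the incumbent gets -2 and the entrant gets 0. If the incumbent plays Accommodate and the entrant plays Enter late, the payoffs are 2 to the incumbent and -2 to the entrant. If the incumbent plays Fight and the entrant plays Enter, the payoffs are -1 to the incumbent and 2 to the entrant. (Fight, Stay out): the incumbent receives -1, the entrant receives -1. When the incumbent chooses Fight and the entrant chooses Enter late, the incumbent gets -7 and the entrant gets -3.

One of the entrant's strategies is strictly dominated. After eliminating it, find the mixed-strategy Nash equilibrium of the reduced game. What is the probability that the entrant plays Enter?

The entrant's strategy Enter late is strictly dominated by Stay out: 0 > -2 and -1 > -3. Eliminate Enter late.
The incumbent's indifference between Accommodate and Fight determines the entrant's mixing probability q:
  the incumbent's expected payoff from Accommodate: q·0 + (1−q)·(-2) = 2q - 2
  the incumbent's expected payoff from Fight: q·(-1) + (1−q)·(-1) = -1
  2q - 2 = -1  ⇒  2q = 1  ⇒  q = 1/2.

q = 1/2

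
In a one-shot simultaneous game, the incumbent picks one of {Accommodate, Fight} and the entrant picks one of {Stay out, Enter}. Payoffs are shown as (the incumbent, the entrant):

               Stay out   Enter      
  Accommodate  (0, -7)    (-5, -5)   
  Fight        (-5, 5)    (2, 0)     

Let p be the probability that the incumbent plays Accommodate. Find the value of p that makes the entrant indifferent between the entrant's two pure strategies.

The incumbent's mix must leave the entrant indifferent between Stay out and Enter.
  the entrant's payoff to Stay out: p·(-7) + (1−p)·5 = -12p + 5
  the entrant's payoff to Enter: p·(-5) + (1−p)·0 = -5p
  -12p + 5 = -5p  ⇒  -7p = -5  ⇒  p = 5/7.

p = 5/7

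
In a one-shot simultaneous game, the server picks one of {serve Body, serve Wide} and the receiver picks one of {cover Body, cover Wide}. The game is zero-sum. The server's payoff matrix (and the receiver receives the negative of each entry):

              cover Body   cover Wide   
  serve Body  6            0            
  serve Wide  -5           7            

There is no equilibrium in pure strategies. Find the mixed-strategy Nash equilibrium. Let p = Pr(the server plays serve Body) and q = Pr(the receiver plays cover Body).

In a mixed equilibrium the receiver is indifferent between cover Body and cover Wide; this condition fixes p.
  the receiver's expected payoff from cover Body: p·(-6) + (1−p)·5 = -11p + 5
  the receiver's expected payoff from cover Wide: p·0 + (1−p)·(-7) = 7p - 7
  -11p + 5 = 7p - 7  ⇒  -18p = -12  ⇒  p = 2/3.
In a mixed equilibrium the server is indifferent between serve Body and serve Wide; this condition fixes q.
  the server's payoff to serve Body: q·6 + (1−q)·0 = 6q
  the server's payoff to serve Wide: q·(-5) + (1−q)·7 = -12q + 7
  6q = -12q + 7  ⇒  18q = 7  ⇒  q = 7/18.

p = 2/3, q = 7/18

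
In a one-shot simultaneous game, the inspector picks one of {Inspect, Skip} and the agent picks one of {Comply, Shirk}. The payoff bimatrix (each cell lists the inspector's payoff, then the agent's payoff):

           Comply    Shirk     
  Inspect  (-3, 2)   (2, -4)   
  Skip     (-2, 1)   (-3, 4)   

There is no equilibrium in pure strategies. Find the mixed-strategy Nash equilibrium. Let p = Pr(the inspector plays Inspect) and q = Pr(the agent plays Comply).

The agent's indifference between Comply and Shirk determines the inspector's mixing probability p:
  the agent's payoff to Comply: p·2 + (1−p)·1 = p + 1
  the agent's payoff to Shirk: p·(-4) + (1−p)·4 = -8p + 4
  p + 1 = -8p + 4  ⇒  9p = 3  ⇒  p = 1/3.
In a mixed equilibrium the inspector is indifferent between Inspect and Skip; this condition fixes q.
  the inspector's expected payoff from Inspect: q·(-3) + (1−q)·2 = -5q + 2
  the inspector's expected payoff from Skip: q·(-2) + (1−q)·(-3) = q - 3
  -5q + 2 = q - 3  ⇒  -6q = -5  ⇒  q = 5/6.

p = 1/3, q = 5/6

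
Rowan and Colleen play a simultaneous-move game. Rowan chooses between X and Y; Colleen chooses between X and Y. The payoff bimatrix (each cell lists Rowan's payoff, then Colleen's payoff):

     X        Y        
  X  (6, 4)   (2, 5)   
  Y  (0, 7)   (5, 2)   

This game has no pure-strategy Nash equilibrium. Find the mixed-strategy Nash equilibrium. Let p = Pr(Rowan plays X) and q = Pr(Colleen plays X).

Set Colleen's expected payoff from X equal to that from Y:
  Colleen's payoff from X: p·4 + (1−p)·7 = -3p + 7
  Colleen's payoff from Y: p·5 + (1−p)·2 = 3p + 2
  -3p + 7 = 3p + 2  ⇒  -6p = -5  ⇒  p = 5/6.
Rowan's indifference between X and Y determines Colleen's mixing probability q:
  Rowan's payoff to X: q·6 + (1−q)·2 = 4q + 2
  Rowan's payoff to Y: q·0 + (1−q)·5 = -5q + 5
  4q + 2 = -5q + 5  ⇒  9q = 3  ⇒  q = 1/3.

p = 5/6, q = 1/3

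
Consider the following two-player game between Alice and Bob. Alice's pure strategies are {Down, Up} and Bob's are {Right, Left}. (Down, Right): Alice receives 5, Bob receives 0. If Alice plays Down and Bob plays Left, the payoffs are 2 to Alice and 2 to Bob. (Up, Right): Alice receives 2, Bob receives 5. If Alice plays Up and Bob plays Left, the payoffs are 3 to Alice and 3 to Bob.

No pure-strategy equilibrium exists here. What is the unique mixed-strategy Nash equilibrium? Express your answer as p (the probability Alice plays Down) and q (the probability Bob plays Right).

In a mixed equilibrium Bob is indifferent between Right and Left; this condition fixes p.
  Bob's payoff to Right: p·0 + (1−p)·5 = -5p + 5
  Bob's payoff to Left: p·2 + (1−p)·3 = -p + 3
  -5p + 5 = -p + 3  ⇒  -4p = -2  ⇒  p = 1/2.
Bob's mix must leave Alice indifferent between Down and Up.
  Alice's payoff from Down: q·5 + (1−q)·2 = 3q + 2
  Alice's payoff from Up: q·2 + (1−q)·3 = -q + 3
  3q + 2 = -q + 3  ⇒  4q = 1  ⇒  q = 1/4.

p = 1/2, q = 1/4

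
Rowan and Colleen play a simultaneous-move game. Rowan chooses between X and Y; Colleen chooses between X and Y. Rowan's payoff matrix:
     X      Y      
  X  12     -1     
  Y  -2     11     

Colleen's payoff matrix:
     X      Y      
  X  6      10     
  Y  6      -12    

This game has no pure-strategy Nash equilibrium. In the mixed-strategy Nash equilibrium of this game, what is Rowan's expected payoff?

Set Rowan's expected payoff from X equal to that from Y:
  Rowan's expected payoff from X: q·12 + (1−q)·(-1) = 13q - 1
  Rowan's expected payoff from Y: q·(-2) + (1−q)·11 = -13q + 11
  13q - 1 = -13q + 11  ⇒  26q = 12  ⇒  q = 6/13.
At equilibrium Rowan is indifferent across rows, so Rowan's payoff equals the payoff from X: (6/13)·12 + (7/13)·(-1) = 5.

5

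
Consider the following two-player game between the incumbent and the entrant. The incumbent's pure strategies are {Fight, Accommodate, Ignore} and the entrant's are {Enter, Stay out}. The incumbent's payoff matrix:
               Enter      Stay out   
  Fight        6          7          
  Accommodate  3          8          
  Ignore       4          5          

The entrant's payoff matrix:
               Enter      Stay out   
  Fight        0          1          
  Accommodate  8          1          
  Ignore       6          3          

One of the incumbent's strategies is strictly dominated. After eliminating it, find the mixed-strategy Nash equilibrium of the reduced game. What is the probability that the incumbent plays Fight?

The incumbent's strategy Ignore is strictly dominated by Fight: 6 > 4 and 7 > 5. Eliminate Ignore.
The incumbent's mix must leave the entrant indifferent between Enter and Stay out.
  the entrant's payoff to Enter: p·0 + (1−p)·8 = -8p + 8
  the entrant's payoff to Stay out: p·1 + (1−p)·1 = 1
  -8p + 8 = 1  ⇒  -8p = -7  ⇒  p = 7/8.

p = 7/8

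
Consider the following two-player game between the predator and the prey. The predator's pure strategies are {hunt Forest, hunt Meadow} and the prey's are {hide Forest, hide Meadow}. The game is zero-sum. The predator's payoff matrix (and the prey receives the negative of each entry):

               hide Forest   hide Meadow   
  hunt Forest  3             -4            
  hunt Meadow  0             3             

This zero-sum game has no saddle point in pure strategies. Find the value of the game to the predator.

The predator's indifference between hunt Forest and hunt Meadow determines the prey's mixing probability q:
  the predator's expected payoff from hunt Forest: q·3 + (1−q)·(-4) = 7q - 4
  the predator's expected payoff from hunt Meadow: q·0 + (1−q)·3 = -3q + 3
  7q - 4 = -3q + 3  ⇒  10q = 7  ⇒  q = 7/10.
The value is the predator's expected payoff against this mix (using hunt Forest): (7/10)·3 + (3/10)·(-4) = 9/10.

v = 9/10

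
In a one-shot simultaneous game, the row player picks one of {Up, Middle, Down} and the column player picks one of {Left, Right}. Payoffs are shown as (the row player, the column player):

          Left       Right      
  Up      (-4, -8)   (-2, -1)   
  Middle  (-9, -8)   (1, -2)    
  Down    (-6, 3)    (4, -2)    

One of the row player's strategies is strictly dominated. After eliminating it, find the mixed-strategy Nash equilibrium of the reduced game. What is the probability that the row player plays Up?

The row player's strategy Middle is strictly dominated by Down: -6 > -9 and 4 > 1. Eliminate Middle.
For the column player to be willing to mix, the column player must be indifferent between Left and Right, which pins down the row player's mix.
  the column player's expected payoff from Left: p·(-8) + (1−p)·3 = -11p + 3
  the column player's expected payoff from Right: p·(-1) + (1−p)·(-2) = p - 2
  -11p + 3 = p - 2  ⇒  -12p = -5  ⇒  p = 5/12.

p = 5/12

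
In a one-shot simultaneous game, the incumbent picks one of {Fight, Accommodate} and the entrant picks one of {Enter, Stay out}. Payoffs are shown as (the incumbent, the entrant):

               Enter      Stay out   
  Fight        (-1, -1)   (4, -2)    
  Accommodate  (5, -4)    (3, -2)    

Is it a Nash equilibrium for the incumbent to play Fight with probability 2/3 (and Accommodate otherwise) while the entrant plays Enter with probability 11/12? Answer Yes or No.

Given the entrant's mix q = 11/12, the incumbent's payoff from Fight is -7/12 but from Accommodate is 29/6. The incumbent strictly prefers Accommodate, so the incumbent would not mix.
So the proposed profile is not a Nash equilibrium.

No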